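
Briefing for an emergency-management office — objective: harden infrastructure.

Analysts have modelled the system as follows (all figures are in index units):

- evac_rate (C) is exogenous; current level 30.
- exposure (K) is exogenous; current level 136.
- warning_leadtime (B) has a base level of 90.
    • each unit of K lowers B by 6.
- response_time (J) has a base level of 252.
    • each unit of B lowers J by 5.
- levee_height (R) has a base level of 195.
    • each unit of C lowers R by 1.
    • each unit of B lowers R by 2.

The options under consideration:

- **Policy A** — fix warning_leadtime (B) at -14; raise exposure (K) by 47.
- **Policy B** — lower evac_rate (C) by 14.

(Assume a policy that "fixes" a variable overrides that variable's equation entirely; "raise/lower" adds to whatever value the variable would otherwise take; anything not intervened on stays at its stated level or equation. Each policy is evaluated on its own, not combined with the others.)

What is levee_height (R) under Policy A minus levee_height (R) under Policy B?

Policy A (B := -14, K + 47):
  C = 30
  K = 136 + 47 = 183
  B = -14
  R = 195 − 30 − 2·(-14) = 193
Policy B (C − 14):
  C = 30 − 14 = 16
  K = 136
  B = 90 − 6·136 = -726
  R = 195 − 16 − 2·(-726) = 1631
R: 193 − 1631 = -1438

-1438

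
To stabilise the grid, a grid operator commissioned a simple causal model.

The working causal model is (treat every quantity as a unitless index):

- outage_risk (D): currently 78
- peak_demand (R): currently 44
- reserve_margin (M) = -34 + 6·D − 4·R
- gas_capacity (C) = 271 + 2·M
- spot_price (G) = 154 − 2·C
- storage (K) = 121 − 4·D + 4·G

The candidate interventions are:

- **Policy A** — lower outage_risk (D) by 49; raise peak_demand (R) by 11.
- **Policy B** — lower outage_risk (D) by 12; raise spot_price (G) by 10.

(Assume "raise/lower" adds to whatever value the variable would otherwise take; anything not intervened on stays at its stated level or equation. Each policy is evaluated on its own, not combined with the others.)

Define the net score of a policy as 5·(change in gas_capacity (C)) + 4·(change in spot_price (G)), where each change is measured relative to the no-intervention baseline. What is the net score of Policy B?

Baseline:
  D = 78
  R = 44
  M = -34 + 6·78 − 4·44 = 258
  C = 271 + 2·258 = 787
  G = 154 − 2·787 = -1420
Policy B (D − 12, G + 10):
  D = 78 − 12 = 66
  R = 44
  M = -34 + 6·66 − 4·44 = 186
  C = 271 + 2·186 = 643
  G = 154 − 2·643 (+10 from intervention) = -1122
ΔC = 643 − 787 = -144; ΔG = -1122 − (-1420) = 298
Score = 5·(-144) + 4·298 = 472

472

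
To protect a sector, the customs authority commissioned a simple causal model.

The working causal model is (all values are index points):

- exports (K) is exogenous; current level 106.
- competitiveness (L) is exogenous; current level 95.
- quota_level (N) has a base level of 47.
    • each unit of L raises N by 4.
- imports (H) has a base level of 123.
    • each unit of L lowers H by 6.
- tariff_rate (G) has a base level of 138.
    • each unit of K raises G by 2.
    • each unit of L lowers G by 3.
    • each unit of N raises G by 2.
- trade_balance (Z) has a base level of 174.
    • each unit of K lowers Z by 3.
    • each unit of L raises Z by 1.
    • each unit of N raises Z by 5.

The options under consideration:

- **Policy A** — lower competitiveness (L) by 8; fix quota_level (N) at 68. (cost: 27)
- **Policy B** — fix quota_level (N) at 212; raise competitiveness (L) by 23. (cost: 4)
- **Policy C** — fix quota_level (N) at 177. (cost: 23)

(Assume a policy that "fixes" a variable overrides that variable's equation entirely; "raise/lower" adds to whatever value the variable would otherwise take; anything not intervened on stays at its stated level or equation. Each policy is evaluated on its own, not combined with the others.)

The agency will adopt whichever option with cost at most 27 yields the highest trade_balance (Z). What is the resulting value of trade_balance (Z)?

1034

Policy A (L − 8, N := 68):
  K = 106
  L = 95 − 8 = 87
  N = 68
  Z = 174 − 3·106 + 87 + 5·68 = 283
Policy B (N := 212, L + 23):
  K = 106
  L = 95 + 23 = 118
  N = 212
  Z = 174 − 3·106 + 118 + 5·212 = 1034
Policy C (N := 177):
  K = 106
  L = 95
  N = 177
  Z = 174 − 3·106 + 95 + 5·177 = 836
Comparing — Policy A: Z=283, Policy B: Z=1034, Policy C: Z=836. Highest is 1034 (Policy B).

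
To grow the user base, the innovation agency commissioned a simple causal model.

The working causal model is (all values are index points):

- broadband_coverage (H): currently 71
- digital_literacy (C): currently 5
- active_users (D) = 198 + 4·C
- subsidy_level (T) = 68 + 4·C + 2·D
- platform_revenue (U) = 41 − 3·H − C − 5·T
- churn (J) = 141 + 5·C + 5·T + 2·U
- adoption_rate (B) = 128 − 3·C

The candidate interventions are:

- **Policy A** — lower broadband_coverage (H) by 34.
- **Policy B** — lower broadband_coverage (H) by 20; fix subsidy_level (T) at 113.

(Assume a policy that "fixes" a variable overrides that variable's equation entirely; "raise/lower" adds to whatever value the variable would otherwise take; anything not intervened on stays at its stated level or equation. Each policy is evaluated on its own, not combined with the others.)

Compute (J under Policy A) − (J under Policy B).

Policy A (H − 34):
  H = 71 − 34 = 37
  C = 5
  D = 198 + 4·5 = 218
  T = 68 + 4·5 + 2·218 = 524
  U = 41 − 3·37 − 5 − 5·524 = -2695
  J = 141 + 5·5 + 5·524 + 2·(-2695) = -2604
Policy B (H − 20, T := 113):
  H = 71 − 20 = 51
  C = 5
  D = 198 + 4·5 = 218
  T = 113
  U = 41 − 3·51 − 5 − 5·113 = -682
  J = 141 + 5·5 + 5·113 + 2·(-682) = -633
J: -2604 − (-633) = -1971

-1971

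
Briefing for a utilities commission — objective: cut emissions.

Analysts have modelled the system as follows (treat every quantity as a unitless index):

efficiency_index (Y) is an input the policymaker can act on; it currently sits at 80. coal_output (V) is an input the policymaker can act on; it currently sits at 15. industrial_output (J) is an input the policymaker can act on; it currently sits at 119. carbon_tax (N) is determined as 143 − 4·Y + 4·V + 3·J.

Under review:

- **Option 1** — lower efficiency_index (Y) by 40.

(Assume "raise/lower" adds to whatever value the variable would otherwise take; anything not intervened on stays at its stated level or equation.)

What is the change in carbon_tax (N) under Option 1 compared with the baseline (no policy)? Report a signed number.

Baseline:
  Y = 80
  V = 15
  J = 119
  N = 143 − 4·80 + 4·15 + 3·119 = 240
Option 1 (Y − 40):
  Y = 80 − 40 = 40
  V = 15
  J = 119
  N = 143 − 4·40 + 4·15 + 3·119 = 400
Change in N: 400 − 240 = 160

160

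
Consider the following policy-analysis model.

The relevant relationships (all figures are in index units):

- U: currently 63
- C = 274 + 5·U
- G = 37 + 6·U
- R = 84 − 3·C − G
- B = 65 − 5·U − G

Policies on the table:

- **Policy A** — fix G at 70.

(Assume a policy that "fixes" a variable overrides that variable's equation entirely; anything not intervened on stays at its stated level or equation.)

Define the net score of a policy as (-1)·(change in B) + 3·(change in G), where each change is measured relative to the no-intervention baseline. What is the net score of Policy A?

Baseline:
  U = 63
  G = 37 + 6·63 = 415
  B = 65 − 5·63 − 415 = -665
Policy A (G := 70):
  U = 63
  G = 70
  B = 65 − 5·63 − 70 = -320
ΔB = -320 − (-665) = 345; ΔG = 70 − 415 = -345
Score = (-1)·345 + 3·(-345) = -1380

-1380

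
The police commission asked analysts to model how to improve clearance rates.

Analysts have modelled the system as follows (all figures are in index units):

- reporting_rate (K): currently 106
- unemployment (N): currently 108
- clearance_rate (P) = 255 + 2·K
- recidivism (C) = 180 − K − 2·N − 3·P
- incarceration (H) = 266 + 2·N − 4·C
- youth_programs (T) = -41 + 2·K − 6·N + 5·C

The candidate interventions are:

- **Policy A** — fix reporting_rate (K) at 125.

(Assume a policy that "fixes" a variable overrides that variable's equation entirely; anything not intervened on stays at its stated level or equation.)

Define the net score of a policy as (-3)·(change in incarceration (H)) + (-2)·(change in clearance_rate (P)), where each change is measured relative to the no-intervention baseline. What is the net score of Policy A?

-1672

Baseline:
  K = 106
  N = 108
  P = 255 + 2·106 = 467
  C = 180 − 106 − 2·108 − 3·467 = -1543
  H = 266 + 2·108 − 4·(-1543) = 6654
Policy A (K := 125):
  K = 125
  N = 108
  P = 255 + 2·125 = 505
  C = 180 − 125 − 2·108 − 3·505 = -1676
  H = 266 + 2·108 − 4·(-1676) = 7186
ΔH = 7186 − 6654 = 532; ΔP = 505 − 467 = 38
Score = (-3)·532 + (-2)·38 = -1672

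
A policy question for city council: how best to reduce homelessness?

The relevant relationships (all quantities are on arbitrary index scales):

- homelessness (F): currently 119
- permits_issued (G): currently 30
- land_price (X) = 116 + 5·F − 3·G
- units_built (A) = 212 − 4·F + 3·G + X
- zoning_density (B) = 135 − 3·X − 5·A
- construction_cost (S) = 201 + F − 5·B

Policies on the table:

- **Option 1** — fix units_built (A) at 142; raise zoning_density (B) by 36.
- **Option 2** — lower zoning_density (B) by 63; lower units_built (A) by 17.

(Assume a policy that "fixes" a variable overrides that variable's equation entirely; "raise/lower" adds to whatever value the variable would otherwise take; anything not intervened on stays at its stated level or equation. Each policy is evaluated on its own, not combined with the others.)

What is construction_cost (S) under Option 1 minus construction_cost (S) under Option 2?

-7695

Option 1 (A := 142, B + 36):
  F = 119
  G = 30
  X = 116 + 5·119 − 3·30 = 621
  A = 142
  B = 135 − 3·621 − 5·142 (+36 from intervention) = -2402
  S = 201 + 119 − 5·(-2402) = 12330
Option 2 (B − 63, A − 17):
  F = 119
  G = 30
  X = 116 + 5·119 − 3·30 = 621
  A = 212 − 4·119 + 3·30 + 621 (−17 from intervention) = 430
  B = 135 − 3·621 − 5·430 (−63 from intervention) = -3941
  S = 201 + 119 − 5·(-3941) = 20025
S: 12330 − 20025 = -7695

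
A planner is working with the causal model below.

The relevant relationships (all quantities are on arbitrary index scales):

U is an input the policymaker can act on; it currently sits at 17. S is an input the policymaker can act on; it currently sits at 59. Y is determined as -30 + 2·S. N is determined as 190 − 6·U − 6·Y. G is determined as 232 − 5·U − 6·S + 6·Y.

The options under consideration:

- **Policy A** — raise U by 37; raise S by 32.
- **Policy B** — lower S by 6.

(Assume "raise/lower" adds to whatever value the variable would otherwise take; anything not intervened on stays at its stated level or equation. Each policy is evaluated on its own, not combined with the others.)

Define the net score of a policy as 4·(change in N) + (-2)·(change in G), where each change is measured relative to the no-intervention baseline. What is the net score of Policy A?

-2438

Baseline:
  U = 17
  S = 59
  Y = -30 + 2·59 = 88
  N = 190 − 6·17 − 6·88 = -440
  G = 232 − 5·17 − 6·59 + 6·88 = 321
Policy A (U + 37, S + 32):
  U = 17 + 37 = 54
  S = 59 + 32 = 91
  Y = -30 + 2·91 = 152
  N = 190 − 6·54 − 6·152 = -1046
  G = 232 − 5·54 − 6·91 + 6·152 = 328
ΔN = -1046 − (-440) = -606; ΔG = 328 − 321 = 7
Score = 4·(-606) + (-2)·7 = -2438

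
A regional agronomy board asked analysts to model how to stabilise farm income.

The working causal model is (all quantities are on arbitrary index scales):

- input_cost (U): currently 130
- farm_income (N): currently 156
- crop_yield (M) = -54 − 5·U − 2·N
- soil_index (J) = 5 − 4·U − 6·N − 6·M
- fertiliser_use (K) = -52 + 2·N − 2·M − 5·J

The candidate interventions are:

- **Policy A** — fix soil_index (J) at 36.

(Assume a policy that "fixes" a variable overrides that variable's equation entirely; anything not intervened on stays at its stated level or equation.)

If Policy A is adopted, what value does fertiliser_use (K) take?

Policy A (J := 36):
  U = 130
  N = 156
  M = -54 − 5·130 − 2·156 = -1016
  J = 36
  K = -52 + 2·156 − 2·(-1016) − 5·36 = 2112

2112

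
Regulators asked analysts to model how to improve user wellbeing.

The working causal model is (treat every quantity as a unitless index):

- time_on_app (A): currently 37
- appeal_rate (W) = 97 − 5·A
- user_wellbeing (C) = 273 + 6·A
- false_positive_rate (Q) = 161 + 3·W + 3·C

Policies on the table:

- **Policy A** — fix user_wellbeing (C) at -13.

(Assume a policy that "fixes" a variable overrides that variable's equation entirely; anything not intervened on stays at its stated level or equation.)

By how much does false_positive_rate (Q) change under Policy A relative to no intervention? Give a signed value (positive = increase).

Baseline:
  A = 37
  W = 97 − 5·37 = -88
  C = 273 + 6·37 = 495
  Q = 161 + 3·(-88) + 3·495 = 1382
Policy A (C := -13):
  A = 37
  W = 97 − 5·37 = -88
  C = -13
  Q = 161 + 3·(-88) + 3·(-13) = -142
Change in Q: -142 − 1382 = -1524

-1524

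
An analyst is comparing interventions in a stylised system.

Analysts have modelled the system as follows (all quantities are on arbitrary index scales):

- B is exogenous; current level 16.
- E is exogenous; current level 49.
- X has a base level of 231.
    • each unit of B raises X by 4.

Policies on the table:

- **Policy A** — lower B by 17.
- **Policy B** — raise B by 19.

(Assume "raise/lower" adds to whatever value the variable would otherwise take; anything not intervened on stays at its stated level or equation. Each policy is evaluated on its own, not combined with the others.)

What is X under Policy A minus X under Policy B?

-144

Policy A (B − 17):
  B = 16 − 17 = -1
  X = 231 + 4·(-1) = 227
Policy B (B + 19):
  B = 16 + 19 = 35
  X = 231 + 4·35 = 371
X: 227 − 371 = -144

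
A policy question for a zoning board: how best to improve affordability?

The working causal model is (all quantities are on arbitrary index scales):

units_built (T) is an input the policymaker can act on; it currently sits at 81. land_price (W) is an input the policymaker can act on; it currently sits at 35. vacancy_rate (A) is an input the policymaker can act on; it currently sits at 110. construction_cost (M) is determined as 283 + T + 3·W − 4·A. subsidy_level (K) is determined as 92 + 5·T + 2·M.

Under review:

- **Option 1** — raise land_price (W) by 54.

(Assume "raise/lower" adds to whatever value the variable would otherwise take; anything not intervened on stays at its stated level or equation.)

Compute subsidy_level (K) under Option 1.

Option 1 (W + 54):
  T = 81
  W = 35 + 54 = 89
  A = 110
  M = 283 + 81 + 3·89 − 4·110 = 191
  K = 92 + 5·81 + 2·191 = 879

879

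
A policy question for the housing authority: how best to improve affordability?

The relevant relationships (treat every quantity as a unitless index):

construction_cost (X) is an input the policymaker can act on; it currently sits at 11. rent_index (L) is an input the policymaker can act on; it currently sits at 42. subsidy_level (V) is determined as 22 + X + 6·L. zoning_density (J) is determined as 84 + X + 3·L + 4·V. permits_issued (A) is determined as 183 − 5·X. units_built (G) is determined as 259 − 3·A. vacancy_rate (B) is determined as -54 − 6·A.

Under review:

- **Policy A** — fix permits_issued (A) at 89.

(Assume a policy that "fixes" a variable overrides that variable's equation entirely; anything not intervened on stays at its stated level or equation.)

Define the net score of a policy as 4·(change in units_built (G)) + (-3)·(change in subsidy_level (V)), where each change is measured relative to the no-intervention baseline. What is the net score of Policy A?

Baseline:
  X = 11
  L = 42
  V = 22 + 11 + 6·42 = 285
  A = 183 − 5·11 = 128
  G = 259 − 3·128 = -125
Policy A (A := 89):
  X = 11
  L = 42
  V = 22 + 11 + 6·42 = 285
  A = 89
  G = 259 − 3·89 = -8
ΔG = -8 − (-125) = 117; ΔV = 285 − 285 = 0
Score = 4·117 + (-3)·0 = 468

468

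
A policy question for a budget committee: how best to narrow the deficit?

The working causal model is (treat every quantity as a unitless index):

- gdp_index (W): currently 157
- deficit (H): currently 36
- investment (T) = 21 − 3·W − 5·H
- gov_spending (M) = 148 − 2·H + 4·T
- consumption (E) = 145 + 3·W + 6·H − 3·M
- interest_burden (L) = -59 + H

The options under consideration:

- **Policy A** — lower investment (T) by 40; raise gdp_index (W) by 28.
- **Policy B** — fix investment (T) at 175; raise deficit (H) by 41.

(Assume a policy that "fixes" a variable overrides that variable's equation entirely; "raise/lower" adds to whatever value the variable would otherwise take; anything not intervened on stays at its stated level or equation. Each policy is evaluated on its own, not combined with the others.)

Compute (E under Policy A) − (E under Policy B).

Policy A (T − 40, W + 28):
  W = 157 + 28 = 185
  H = 36
  T = 21 − 3·185 − 5·36 (−40 from intervention) = -754
  M = 148 − 2·36 + 4·(-754) = -2940
  E = 145 + 3·185 + 6·36 − 3·(-2940) = 9736
Policy B (T := 175, H + 41):
  W = 157
  H = 36 + 41 = 77
  T = 175
  M = 148 − 2·77 + 4·175 = 694
  E = 145 + 3·157 + 6·77 − 3·694 = -1004
E: 9736 − (-1004) = 10740

10740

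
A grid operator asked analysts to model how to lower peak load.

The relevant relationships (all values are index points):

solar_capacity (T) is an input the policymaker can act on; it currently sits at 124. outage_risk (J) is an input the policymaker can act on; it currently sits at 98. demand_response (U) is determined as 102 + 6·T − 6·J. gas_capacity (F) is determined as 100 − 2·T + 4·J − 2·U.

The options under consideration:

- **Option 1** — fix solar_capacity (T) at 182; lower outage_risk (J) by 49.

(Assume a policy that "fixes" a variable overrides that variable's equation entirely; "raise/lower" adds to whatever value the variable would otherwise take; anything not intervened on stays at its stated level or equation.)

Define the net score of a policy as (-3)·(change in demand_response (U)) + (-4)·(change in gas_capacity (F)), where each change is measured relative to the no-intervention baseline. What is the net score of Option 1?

Baseline:
  T = 124
  J = 98
  U = 102 + 6·124 − 6·98 = 258
  F = 100 − 2·124 + 4·98 − 2·258 = -272
Option 1 (T := 182, J − 49):
  T = 182
  J = 98 − 49 = 49
  U = 102 + 6·182 − 6·49 = 900
  F = 100 − 2·182 + 4·49 − 2·900 = -1868
ΔU = 900 − 258 = 642; ΔF = -1868 − (-272) = -1596
Score = (-3)·642 + (-4)·(-1596) = 4458

4458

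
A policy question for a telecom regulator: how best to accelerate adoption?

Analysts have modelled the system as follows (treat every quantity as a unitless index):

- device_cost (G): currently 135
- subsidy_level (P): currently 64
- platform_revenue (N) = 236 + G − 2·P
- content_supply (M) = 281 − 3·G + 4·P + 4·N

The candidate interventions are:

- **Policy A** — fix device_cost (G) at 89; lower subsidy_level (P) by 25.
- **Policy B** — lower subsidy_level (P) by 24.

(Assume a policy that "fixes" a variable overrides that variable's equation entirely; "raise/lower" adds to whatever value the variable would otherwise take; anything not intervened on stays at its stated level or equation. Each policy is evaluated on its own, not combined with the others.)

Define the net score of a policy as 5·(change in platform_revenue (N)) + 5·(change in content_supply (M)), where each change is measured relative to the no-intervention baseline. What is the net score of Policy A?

Baseline:
  G = 135
  P = 64
  N = 236 + 135 − 2·64 = 243
  M = 281 − 3·135 + 4·64 + 4·243 = 1104
Policy A (G := 89, P − 25):
  G = 89
  P = 64 − 25 = 39
  N = 236 + 89 − 2·39 = 247
  M = 281 − 3·89 + 4·39 + 4·247 = 1158
ΔN = 247 − 243 = 4; ΔM = 1158 − 1104 = 54
Score = 5·4 + 5·54 = 290

290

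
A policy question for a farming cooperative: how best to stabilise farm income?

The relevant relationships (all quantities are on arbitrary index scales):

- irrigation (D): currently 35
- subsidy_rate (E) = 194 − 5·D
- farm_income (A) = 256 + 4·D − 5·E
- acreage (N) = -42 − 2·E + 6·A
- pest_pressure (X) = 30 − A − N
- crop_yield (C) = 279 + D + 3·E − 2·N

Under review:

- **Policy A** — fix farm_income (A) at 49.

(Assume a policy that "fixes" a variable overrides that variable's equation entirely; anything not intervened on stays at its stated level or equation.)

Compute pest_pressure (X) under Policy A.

Policy A (A := 49):
  D = 35
  E = 194 − 5·35 = 19
  A = 49
  N = -42 − 2·19 + 6·49 = 214
  X = 30 − 49 − 214 = -233

-233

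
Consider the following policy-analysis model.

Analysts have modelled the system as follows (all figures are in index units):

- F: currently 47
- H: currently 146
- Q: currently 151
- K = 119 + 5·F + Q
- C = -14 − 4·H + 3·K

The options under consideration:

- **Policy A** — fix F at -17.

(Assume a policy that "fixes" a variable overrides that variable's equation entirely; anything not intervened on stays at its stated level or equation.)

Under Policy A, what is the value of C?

-43

Policy A (F := -17):
  F = -17
  H = 146
  Q = 151
  K = 119 + 5·(-17) + 151 = 185
  C = -14 − 4·146 + 3·185 = -43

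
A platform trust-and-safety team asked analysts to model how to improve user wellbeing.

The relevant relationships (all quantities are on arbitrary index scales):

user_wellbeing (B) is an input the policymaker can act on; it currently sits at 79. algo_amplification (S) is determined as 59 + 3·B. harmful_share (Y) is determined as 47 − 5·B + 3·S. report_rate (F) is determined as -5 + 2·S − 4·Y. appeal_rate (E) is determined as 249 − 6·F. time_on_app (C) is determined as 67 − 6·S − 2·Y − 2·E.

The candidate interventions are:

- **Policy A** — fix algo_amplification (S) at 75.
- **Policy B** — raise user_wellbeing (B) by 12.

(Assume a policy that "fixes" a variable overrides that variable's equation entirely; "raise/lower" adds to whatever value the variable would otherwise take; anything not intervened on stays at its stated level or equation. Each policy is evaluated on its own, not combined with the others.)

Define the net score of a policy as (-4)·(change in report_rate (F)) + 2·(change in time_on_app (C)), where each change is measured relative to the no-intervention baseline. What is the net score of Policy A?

49504

Baseline:
  B = 79
  S = 59 + 3·79 = 296
  Y = 47 − 5·79 + 3·296 = 540
  F = -5 + 2·296 − 4·540 = -1573
  E = 249 − 6·(-1573) = 9687
  C = 67 − 6·296 − 2·540 − 2·9687 = -22163
Policy A (S := 75):
  B = 79
  S = 75
  Y = 47 − 5·79 + 3·75 = -123
  F = -5 + 2·75 − 4·(-123) = 637
  E = 249 − 6·637 = -3573
  C = 67 − 6·75 − 2·(-123) − 2·(-3573) = 7009
ΔF = 637 − (-1573) = 2210; ΔC = 7009 − (-22163) = 29172
Score = (-4)·2210 + 2·29172 = 49504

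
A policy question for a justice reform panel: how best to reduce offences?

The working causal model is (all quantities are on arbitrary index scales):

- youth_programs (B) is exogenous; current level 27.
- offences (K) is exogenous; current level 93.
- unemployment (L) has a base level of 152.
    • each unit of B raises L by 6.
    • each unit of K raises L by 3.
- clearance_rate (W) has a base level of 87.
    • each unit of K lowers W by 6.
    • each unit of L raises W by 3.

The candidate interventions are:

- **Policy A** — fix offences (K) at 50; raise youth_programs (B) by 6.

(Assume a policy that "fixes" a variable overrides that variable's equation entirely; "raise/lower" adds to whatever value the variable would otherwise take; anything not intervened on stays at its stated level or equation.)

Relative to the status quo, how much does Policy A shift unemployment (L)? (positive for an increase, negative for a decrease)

Baseline:
  B = 27
  K = 93
  L = 152 + 6·27 + 3·93 = 593
Policy A (K := 50, B + 6):
  B = 27 + 6 = 33
  K = 50
  L = 152 + 6·33 + 3·50 = 500
Change in L: 500 − 593 = -93

-93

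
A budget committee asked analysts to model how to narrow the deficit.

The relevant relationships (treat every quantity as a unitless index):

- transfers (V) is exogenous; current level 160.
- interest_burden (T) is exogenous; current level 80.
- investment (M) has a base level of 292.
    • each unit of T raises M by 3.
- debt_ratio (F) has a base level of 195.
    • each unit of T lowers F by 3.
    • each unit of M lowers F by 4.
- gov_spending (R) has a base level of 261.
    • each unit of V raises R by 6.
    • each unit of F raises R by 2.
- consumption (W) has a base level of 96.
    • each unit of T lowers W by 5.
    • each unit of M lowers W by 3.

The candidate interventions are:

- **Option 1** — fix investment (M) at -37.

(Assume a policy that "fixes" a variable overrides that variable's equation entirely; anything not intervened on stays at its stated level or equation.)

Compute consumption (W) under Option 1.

Option 1 (M := -37):
  T = 80
  M = -37
  W = 96 − 5·80 − 3·(-37) = -193

-193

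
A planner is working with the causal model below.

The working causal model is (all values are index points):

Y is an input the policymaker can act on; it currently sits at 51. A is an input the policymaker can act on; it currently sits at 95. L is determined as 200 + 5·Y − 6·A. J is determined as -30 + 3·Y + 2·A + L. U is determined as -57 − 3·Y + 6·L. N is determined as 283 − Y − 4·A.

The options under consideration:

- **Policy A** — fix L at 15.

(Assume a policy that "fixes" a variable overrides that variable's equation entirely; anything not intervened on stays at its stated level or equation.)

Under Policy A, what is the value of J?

Policy A (L := 15):
  Y = 51
  A = 95
  L = 15
  J = -30 + 3·51 + 2·95 + 15 = 328

328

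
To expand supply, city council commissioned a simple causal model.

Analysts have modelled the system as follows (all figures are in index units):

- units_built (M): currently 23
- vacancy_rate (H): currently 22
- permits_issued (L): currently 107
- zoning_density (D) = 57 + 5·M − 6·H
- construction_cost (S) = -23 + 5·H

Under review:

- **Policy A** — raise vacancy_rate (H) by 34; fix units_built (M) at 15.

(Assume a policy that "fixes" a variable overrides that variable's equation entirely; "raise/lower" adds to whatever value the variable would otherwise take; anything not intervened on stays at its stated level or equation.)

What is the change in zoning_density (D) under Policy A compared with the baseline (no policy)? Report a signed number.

-244

Baseline:
  M = 23
  H = 22
  D = 57 + 5·23 − 6·22 = 40
Policy A (H + 34, M := 15):
  M = 15
  H = 22 + 34 = 56
  D = 57 + 5·15 − 6·56 = -204
Change in D: -204 − 40 = -244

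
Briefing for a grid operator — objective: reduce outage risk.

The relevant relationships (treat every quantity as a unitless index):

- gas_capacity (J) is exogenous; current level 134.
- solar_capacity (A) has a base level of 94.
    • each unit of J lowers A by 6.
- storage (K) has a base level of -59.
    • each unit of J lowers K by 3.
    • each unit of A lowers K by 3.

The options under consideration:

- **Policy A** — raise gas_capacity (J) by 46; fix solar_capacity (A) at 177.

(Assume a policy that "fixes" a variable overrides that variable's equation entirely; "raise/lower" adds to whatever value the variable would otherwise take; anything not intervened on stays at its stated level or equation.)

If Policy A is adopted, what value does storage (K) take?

-1130

Policy A (J + 46, A := 177):
  J = 134 + 46 = 180
  A = 177
  K = -59 − 3·180 − 3·177 = -1130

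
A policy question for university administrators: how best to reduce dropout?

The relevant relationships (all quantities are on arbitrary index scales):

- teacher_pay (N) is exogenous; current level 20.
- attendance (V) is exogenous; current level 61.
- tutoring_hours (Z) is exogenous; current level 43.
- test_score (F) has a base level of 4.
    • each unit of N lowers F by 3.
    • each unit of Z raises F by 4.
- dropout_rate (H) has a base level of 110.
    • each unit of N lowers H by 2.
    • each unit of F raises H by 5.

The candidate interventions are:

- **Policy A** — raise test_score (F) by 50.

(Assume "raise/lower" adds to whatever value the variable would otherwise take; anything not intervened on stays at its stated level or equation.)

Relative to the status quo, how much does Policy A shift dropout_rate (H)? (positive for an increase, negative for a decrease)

250

Baseline:
  N = 20
  Z = 43
  F = 4 − 3·20 + 4·43 = 116
  H = 110 − 2·20 + 5·116 = 650
Policy A (F + 50):
  N = 20
  Z = 43
  F = 4 − 3·20 + 4·43 (+50 from intervention) = 166
  H = 110 − 2·20 + 5·166 = 900
Change in H: 900 − 650 = 250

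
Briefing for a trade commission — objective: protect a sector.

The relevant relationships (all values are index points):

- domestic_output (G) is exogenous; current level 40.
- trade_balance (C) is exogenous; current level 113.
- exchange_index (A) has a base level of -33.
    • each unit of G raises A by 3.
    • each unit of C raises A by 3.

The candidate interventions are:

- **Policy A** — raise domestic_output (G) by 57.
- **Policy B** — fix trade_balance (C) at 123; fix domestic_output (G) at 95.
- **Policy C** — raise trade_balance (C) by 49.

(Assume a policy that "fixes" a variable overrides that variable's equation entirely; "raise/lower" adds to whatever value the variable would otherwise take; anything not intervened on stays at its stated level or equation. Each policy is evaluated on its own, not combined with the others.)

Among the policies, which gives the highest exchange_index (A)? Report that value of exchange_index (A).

621

Policy A (G + 57):
  G = 40 + 57 = 97
  C = 113
  A = -33 + 3·97 + 3·113 = 597
Policy B (C := 123, G := 95):
  G = 95
  C = 123
  A = -33 + 3·95 + 3·123 = 621
Policy C (C + 49):
  G = 40
  C = 113 + 49 = 162
  A = -33 + 3·40 + 3·162 = 573
Comparing — Policy A: A=597, Policy B: A=621, Policy C: A=573. Highest is 621 (Policy B).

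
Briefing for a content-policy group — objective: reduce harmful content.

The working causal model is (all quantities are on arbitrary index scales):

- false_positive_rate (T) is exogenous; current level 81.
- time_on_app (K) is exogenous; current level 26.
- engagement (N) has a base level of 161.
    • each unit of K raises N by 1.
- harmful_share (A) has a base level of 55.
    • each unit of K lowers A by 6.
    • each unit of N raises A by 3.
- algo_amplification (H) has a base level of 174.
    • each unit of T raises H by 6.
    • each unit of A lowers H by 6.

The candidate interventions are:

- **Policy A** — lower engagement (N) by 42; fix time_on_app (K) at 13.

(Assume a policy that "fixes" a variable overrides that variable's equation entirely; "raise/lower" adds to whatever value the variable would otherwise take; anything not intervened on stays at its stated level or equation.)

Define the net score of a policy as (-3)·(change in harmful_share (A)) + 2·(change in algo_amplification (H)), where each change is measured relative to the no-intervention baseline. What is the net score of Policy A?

1305

Baseline:
  T = 81
  K = 26
  N = 161 + 26 = 187
  A = 55 − 6·26 + 3·187 = 460
  H = 174 + 6·81 − 6·460 = -2100
Policy A (N − 42, K := 13):
  T = 81
  K = 13
  N = 161 + 13 (−42 from intervention) = 132
  A = 55 − 6·13 + 3·132 = 373
  H = 174 + 6·81 − 6·373 = -1578
ΔA = 373 − 460 = -87; ΔH = -1578 − (-2100) = 522
Score = (-3)·(-87) + 2·522 = 1305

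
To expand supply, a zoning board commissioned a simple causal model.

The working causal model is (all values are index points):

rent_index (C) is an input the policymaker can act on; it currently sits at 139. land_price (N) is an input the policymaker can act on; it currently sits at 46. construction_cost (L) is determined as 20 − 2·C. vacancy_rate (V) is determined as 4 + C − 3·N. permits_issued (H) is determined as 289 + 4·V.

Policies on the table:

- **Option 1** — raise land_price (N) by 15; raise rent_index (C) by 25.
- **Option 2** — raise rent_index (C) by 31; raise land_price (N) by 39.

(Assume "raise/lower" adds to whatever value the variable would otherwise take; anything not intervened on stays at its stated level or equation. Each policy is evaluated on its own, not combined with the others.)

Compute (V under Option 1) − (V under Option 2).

Option 1 (N + 15, C + 25):
  C = 139 + 25 = 164
  N = 46 + 15 = 61
  V = 4 + 164 − 3·61 = -15
Option 2 (C + 31, N + 39):
  C = 139 + 31 = 170
  N = 46 + 39 = 85
  V = 4 + 170 − 3·85 = -81
V: -15 − (-81) = 66

66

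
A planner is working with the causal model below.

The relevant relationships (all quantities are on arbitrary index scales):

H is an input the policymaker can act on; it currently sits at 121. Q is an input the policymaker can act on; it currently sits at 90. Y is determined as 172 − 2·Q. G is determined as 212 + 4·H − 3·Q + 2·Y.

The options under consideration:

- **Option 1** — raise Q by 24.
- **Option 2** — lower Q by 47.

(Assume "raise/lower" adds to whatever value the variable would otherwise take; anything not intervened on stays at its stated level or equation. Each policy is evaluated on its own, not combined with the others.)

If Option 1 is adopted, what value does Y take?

-56

Option 1 (Q + 24):
  Q = 90 + 24 = 114
  Y = 172 − 2·114 = -56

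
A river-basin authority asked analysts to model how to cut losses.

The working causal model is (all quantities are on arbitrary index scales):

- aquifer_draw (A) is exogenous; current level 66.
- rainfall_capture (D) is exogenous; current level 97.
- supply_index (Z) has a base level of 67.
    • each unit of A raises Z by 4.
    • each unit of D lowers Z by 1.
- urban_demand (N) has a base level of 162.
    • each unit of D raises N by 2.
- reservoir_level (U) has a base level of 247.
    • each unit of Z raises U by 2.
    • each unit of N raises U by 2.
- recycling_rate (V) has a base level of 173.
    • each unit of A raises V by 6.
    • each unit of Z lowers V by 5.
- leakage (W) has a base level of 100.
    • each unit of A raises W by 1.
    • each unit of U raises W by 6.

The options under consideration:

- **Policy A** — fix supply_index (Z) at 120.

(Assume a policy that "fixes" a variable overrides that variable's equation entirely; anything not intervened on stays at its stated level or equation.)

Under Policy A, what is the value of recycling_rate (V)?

-31

Policy A (Z := 120):
  A = 66
  D = 97
  Z = 120
  V = 173 + 6·66 − 5·120 = -31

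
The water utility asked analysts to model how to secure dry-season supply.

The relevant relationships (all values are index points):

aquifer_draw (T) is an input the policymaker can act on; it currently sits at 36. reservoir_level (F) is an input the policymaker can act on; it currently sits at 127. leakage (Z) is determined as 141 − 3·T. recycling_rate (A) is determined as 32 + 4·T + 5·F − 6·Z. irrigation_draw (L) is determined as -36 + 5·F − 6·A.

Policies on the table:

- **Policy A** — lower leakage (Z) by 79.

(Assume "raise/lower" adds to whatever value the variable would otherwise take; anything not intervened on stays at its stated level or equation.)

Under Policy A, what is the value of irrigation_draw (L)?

-5923

Policy A (Z − 79):
  T = 36
  F = 127
  Z = 141 − 3·36 (−79 from intervention) = -46
  A = 32 + 4·36 + 5·127 − 6·(-46) = 1087
  L = -36 + 5·127 − 6·1087 = -5923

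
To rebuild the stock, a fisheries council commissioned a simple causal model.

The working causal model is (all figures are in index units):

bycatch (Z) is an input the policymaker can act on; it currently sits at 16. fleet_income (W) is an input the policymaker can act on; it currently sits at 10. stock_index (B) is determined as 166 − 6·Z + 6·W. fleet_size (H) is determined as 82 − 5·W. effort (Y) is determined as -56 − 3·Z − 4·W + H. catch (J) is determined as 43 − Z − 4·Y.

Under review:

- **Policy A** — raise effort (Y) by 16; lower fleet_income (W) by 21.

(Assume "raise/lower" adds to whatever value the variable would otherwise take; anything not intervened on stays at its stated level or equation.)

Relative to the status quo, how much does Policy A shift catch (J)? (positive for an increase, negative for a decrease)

Baseline:
  Z = 16
  W = 10
  H = 82 − 5·10 = 32
  Y = -56 − 3·16 − 4·10 + 32 = -112
  J = 43 − 16 − 4·(-112) = 475
Policy A (Y + 16, W − 21):
  Z = 16
  W = 10 − 21 = -11
  H = 82 − 5·(-11) = 137
  Y = -56 − 3·16 − 4·(-11) + 137 (+16 from intervention) = 93
  J = 43 − 16 − 4·93 = -345
Change in J: -345 − 475 = -820

-820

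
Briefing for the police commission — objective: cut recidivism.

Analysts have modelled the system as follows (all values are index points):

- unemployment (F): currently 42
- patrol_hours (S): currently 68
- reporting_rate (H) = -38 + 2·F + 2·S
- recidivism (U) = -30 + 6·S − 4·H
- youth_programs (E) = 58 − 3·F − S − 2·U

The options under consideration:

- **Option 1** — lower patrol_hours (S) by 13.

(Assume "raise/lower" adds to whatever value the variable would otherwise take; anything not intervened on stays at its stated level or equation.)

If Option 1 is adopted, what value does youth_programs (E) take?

525

Option 1 (S − 13):
  F = 42
  S = 68 − 13 = 55
  H = -38 + 2·42 + 2·55 = 156
  U = -30 + 6·55 − 4·156 = -324
  E = 58 − 3·42 − 55 − 2·(-324) = 525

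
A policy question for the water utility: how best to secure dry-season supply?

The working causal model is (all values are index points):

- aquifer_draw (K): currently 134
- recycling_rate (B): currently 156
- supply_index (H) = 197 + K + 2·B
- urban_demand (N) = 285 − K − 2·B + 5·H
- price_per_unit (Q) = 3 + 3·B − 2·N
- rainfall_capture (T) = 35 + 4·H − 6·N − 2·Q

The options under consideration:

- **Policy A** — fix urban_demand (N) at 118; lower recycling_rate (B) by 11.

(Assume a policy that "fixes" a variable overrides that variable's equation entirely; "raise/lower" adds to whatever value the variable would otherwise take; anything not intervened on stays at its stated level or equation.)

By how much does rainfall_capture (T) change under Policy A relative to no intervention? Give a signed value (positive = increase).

Baseline:
  K = 134
  B = 156
  H = 197 + 134 + 2·156 = 643
  N = 285 − 134 − 2·156 + 5·643 = 3054
  Q = 3 + 3·156 − 2·3054 = -5637
  T = 35 + 4·643 − 6·3054 − 2·(-5637) = -4443
Policy A (N := 118, B − 11):
  K = 134
  B = 156 − 11 = 145
  H = 197 + 134 + 2·145 = 621
  N = 118
  Q = 3 + 3·145 − 2·118 = 202
  T = 35 + 4·621 − 6·118 − 2·202 = 1407
Change in T: 1407 − (-4443) = 5850

5850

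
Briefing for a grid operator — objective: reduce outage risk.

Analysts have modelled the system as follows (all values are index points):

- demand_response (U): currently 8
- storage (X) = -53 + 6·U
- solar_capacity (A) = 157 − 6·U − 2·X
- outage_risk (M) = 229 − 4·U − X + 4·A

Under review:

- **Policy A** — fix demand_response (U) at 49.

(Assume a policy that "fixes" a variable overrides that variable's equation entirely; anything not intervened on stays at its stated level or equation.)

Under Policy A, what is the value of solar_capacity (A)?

-619

Policy A (U := 49):
  U = 49
  X = -53 + 6·49 = 241
  A = 157 − 6·49 − 2·241 = -619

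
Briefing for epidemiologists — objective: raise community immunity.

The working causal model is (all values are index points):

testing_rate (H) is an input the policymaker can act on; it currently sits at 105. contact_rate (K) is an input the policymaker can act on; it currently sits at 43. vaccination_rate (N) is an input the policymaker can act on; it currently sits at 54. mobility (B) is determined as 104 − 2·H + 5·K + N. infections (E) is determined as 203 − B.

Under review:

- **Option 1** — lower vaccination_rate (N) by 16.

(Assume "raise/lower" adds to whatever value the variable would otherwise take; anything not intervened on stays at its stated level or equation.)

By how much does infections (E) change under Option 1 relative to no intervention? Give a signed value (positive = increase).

Baseline:
  H = 105
  K = 43
  N = 54
  B = 104 − 2·105 + 5·43 + 54 = 163
  E = 203 − 163 = 40
Option 1 (N − 16):
  H = 105
  K = 43
  N = 54 − 16 = 38
  B = 104 − 2·105 + 5·43 + 38 = 147
  E = 203 − 147 = 56
Change in E: 56 − 40 = 16

16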